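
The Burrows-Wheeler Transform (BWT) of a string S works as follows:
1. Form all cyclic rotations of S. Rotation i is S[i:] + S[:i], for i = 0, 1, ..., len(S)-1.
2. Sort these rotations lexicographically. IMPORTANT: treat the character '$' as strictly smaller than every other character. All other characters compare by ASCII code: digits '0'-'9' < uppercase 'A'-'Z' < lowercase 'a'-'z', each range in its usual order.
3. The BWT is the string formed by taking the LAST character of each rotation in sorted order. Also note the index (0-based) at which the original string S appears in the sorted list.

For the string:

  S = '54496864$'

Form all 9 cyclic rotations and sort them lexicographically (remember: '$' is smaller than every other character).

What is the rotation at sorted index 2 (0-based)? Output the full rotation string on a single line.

All 9 rotations (rotation i = S[i:]+S[:i]):
  rot[0] = 54496864$
  rot[1] = 4496864$5
  rot[2] = 496864$54
  rot[3] = 96864$544
  rot[4] = 6864$5449
  rot[5] = 864$54496
  rot[6] = 64$544968
  rot[7] = 4$5449686
  rot[8] = $54496864
Sorted (with $ < everything):
  sorted[0] = $54496864
  sorted[1] = 4$5449686
  sorted[2] = 4496864$5
  sorted[3] = 496864$54
  sorted[4] = 54496864$
  sorted[5] = 64$544968
  sorted[6] = 6864$5449
  sorted[7] = 864$54496
  sorted[8] = 96864$544
sorted[2] = 4496864$5

Answer: 4496864$5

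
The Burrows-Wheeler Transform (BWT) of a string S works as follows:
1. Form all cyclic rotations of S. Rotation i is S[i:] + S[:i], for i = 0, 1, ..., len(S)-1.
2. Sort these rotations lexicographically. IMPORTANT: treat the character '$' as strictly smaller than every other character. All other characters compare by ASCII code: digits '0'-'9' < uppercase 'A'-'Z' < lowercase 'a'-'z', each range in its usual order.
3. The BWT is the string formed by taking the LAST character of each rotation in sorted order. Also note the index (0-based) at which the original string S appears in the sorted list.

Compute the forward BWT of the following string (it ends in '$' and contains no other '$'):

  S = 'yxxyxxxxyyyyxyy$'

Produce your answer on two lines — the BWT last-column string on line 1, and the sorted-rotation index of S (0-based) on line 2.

All 16 rotations (rotation i = S[i:]+S[:i]):
  rot[0] = yxxyxxxxyyyyxyy$
  rot[1] = xxyxxxxyyyyxyy$y
  rot[2] = xyxxxxyyyyxyy$yx
  rot[3] = yxxxxyyyyxyy$yxx
  rot[4] = xxxxyyyyxyy$yxxy
  rot[5] = xxxyyyyxyy$yxxyx
  rot[6] = xxyyyyxyy$yxxyxx
  rot[7] = xyyyyxyy$yxxyxxx
  rot[8] = yyyyxyy$yxxyxxxx
  rot[9] = yyyxyy$yxxyxxxxy
  rot[10] = yyxyy$yxxyxxxxyy
  rot[11] = yxyy$yxxyxxxxyyy
  rot[12] = xyy$yxxyxxxxyyyy
  rot[13] = yy$yxxyxxxxyyyyx
  rot[14] = y$yxxyxxxxyyyyxy
  rot[15] = $yxxyxxxxyyyyxyy
Sorted (with $ < everything):
  sorted[0] = $yxxyxxxxyyyyxyy  (last char: 'y')
  sorted[1] = xxxxyyyyxyy$yxxy  (last char: 'y')
  sorted[2] = xxxyyyyxyy$yxxyx  (last char: 'x')
  sorted[3] = xxyxxxxyyyyxyy$y  (last char: 'y')
  sorted[4] = xxyyyyxyy$yxxyxx  (last char: 'x')
  sorted[5] = xyxxxxyyyyxyy$yx  (last char: 'x')
  sorted[6] = xyy$yxxyxxxxyyyy  (last char: 'y')
  sorted[7] = xyyyyxyy$yxxyxxx  (last char: 'x')
  sorted[8] = y$yxxyxxxxyyyyxy  (last char: 'y')
  sorted[9] = yxxxxyyyyxyy$yxx  (last char: 'x')
  sorted[10] = yxxyxxxxyyyyxyy$  (last char: '$')
  sorted[11] = yxyy$yxxyxxxxyyy  (last char: 'y')
  sorted[12] = yy$yxxyxxxxyyyyx  (last char: 'x')
  sorted[13] = yyxyy$yxxyxxxxyy  (last char: 'y')
  sorted[14] = yyyxyy$yxxyxxxxy  (last char: 'y')
  sorted[15] = yyyyxyy$yxxyxxxx  (last char: 'x')
Last column: yyxyxxyxyx$yxyyx
Original string S is at sorted index 10

Answer: yyxyxxyxyx$yxyyx
10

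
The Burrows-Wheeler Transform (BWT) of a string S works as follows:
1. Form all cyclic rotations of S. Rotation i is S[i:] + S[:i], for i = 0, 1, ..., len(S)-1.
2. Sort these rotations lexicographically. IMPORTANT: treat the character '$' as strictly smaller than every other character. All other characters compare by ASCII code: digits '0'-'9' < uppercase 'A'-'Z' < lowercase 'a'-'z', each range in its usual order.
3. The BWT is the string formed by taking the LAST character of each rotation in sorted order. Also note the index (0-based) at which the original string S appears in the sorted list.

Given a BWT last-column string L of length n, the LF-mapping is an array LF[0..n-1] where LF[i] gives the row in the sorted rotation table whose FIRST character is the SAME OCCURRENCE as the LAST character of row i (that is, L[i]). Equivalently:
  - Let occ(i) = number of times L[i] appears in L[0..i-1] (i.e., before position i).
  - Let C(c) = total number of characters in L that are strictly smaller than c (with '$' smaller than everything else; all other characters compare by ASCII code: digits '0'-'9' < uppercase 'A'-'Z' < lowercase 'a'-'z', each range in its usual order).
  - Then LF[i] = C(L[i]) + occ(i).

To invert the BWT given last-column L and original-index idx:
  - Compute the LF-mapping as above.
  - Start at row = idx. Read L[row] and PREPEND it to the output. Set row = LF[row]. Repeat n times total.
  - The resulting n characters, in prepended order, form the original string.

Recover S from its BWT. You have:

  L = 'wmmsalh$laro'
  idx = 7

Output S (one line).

LF mapping: 11 6 7 10 1 4 3 0 5 2 9 8
Walk LF starting at row 7, prepending L[row]:
  step 1: row=7, L[7]='$', prepend. Next row=LF[7]=0
  step 2: row=0, L[0]='w', prepend. Next row=LF[0]=11
  step 3: row=11, L[11]='o', prepend. Next row=LF[11]=8
  step 4: row=8, L[8]='l', prepend. Next row=LF[8]=5
  step 5: row=5, L[5]='l', prepend. Next row=LF[5]=4
  step 6: row=4, L[4]='a', prepend. Next row=LF[4]=1
  step 7: row=1, L[1]='m', prepend. Next row=LF[1]=6
  step 8: row=6, L[6]='h', prepend. Next row=LF[6]=3
  step 9: row=3, L[3]='s', prepend. Next row=LF[3]=10
  step 10: row=10, L[10]='r', prepend. Next row=LF[10]=9
  step 11: row=9, L[9]='a', prepend. Next row=LF[9]=2
  step 12: row=2, L[2]='m', prepend. Next row=LF[2]=7
Reversed output: marshmallow$

Answer: marshmallow$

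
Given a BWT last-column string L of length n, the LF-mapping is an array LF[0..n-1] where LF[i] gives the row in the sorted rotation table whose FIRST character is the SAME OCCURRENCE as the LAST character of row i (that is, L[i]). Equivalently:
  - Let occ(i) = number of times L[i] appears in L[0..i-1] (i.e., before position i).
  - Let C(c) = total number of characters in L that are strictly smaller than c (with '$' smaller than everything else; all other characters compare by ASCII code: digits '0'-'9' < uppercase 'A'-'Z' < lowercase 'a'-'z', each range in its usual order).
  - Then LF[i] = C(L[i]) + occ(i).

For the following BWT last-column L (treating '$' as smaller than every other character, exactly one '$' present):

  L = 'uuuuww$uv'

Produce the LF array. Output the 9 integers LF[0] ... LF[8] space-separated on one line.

Char counts: '$':1, 'u':5, 'v':1, 'w':2
C (first-col start): C('$')=0, C('u')=1, C('v')=6, C('w')=7
L[0]='u': occ=0, LF[0]=C('u')+0=1+0=1
L[1]='u': occ=1, LF[1]=C('u')+1=1+1=2
L[2]='u': occ=2, LF[2]=C('u')+2=1+2=3
L[3]='u': occ=3, LF[3]=C('u')+3=1+3=4
L[4]='w': occ=0, LF[4]=C('w')+0=7+0=7
L[5]='w': occ=1, LF[5]=C('w')+1=7+1=8
L[6]='$': occ=0, LF[6]=C('$')+0=0+0=0
L[7]='u': occ=4, LF[7]=C('u')+4=1+4=5
L[8]='v': occ=0, LF[8]=C('v')+0=6+0=6

Answer: 1 2 3 4 7 8 0 5 6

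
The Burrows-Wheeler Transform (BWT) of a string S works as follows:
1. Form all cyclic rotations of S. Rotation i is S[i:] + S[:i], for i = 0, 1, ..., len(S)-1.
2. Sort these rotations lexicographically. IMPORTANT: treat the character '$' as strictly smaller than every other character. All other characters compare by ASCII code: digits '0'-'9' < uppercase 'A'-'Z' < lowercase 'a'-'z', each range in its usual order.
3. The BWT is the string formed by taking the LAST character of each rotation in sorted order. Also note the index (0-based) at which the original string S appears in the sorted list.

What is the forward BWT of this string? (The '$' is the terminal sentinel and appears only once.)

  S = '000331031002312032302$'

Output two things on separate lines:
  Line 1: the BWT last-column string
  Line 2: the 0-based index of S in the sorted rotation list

Answer: 2$10301203330130203200
1

Derivation:
All 22 rotations (rotation i = S[i:]+S[:i]):
  rot[0] = 000331031002312032302$
  rot[1] = 00331031002312032302$0
  rot[2] = 0331031002312032302$00
  rot[3] = 331031002312032302$000
  rot[4] = 31031002312032302$0003
  rot[5] = 1031002312032302$00033
  rot[6] = 031002312032302$000331
  rot[7] = 31002312032302$0003310
  rot[8] = 1002312032302$00033103
  rot[9] = 002312032302$000331031
  rot[10] = 02312032302$0003310310
  rot[11] = 2312032302$00033103100
  rot[12] = 312032302$000331031002
  rot[13] = 12032302$0003310310023
  rot[14] = 2032302$00033103100231
  rot[15] = 032302$000331031002312
  rot[16] = 32302$0003310310023120
  rot[17] = 2302$00033103100231203
  rot[18] = 302$000331031002312032
  rot[19] = 02$0003310310023120323
  rot[20] = 2$00033103100231203230
  rot[21] = $000331031002312032302
Sorted (with $ < everything):
  sorted[0] = $000331031002312032302  (last char: '2')
  sorted[1] = 000331031002312032302$  (last char: '$')
  sorted[2] = 002312032302$000331031  (last char: '1')
  sorted[3] = 00331031002312032302$0  (last char: '0')
  sorted[4] = 02$0003310310023120323  (last char: '3')
  sorted[5] = 02312032302$0003310310  (last char: '0')
  sorted[6] = 031002312032302$000331  (last char: '1')
  sorted[7] = 032302$000331031002312  (last char: '2')
  sorted[8] = 0331031002312032302$00  (last char: '0')
  sorted[9] = 1002312032302$00033103  (last char: '3')
  sorted[10] = 1031002312032302$00033  (last char: '3')
  sorted[11] = 12032302$0003310310023  (last char: '3')
  sorted[12] = 2$00033103100231203230  (last char: '0')
  sorted[13] = 2032302$00033103100231  (last char: '1')
  sorted[14] = 2302$00033103100231203  (last char: '3')
  sorted[15] = 2312032302$00033103100  (last char: '0')
  sorted[16] = 302$000331031002312032  (last char: '2')
  sorted[17] = 31002312032302$0003310  (last char: '0')
  sorted[18] = 31031002312032302$0003  (last char: '3')
  sorted[19] = 312032302$000331031002  (last char: '2')
  sorted[20] = 32302$0003310310023120  (last char: '0')
  sorted[21] = 331031002312032302$000  (last char: '0')
Last column: 2$10301203330130203200
Original string S is at sorted index 1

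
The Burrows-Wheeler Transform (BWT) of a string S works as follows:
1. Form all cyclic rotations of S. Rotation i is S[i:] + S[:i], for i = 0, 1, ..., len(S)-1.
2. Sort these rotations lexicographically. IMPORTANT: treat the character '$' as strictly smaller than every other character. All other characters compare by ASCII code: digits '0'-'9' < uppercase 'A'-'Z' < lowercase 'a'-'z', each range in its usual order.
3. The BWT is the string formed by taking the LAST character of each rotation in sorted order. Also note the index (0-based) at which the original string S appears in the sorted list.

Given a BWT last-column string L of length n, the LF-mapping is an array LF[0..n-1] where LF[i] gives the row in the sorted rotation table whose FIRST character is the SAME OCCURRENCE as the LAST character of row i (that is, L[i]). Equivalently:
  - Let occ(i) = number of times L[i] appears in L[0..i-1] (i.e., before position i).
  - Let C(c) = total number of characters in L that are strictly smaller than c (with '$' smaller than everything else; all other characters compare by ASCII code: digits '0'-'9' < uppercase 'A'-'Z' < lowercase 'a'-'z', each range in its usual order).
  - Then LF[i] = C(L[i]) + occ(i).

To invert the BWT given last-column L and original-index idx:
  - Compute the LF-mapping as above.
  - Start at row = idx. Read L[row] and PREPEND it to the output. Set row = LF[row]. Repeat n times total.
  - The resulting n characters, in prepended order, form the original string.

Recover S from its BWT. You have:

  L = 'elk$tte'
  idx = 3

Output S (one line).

LF mapping: 1 4 3 0 5 6 2
Walk LF starting at row 3, prepending L[row]:
  step 1: row=3, L[3]='$', prepend. Next row=LF[3]=0
  step 2: row=0, L[0]='e', prepend. Next row=LF[0]=1
  step 3: row=1, L[1]='l', prepend. Next row=LF[1]=4
  step 4: row=4, L[4]='t', prepend. Next row=LF[4]=5
  step 5: row=5, L[5]='t', prepend. Next row=LF[5]=6
  step 6: row=6, L[6]='e', prepend. Next row=LF[6]=2
  step 7: row=2, L[2]='k', prepend. Next row=LF[2]=3
Reversed output: kettle$

Answer: kettle$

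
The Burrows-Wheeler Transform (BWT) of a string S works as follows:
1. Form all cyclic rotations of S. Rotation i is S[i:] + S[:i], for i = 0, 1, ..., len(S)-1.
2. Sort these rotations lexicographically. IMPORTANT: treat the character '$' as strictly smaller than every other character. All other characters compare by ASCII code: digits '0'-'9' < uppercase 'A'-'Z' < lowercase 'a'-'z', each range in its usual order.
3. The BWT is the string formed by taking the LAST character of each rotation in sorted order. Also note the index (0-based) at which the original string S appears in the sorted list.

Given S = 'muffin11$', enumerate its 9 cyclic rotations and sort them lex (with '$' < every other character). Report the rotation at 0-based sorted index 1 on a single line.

All 9 rotations (rotation i = S[i:]+S[:i]):
  rot[0] = muffin11$
  rot[1] = uffin11$m
  rot[2] = ffin11$mu
  rot[3] = fin11$muf
  rot[4] = in11$muff
  rot[5] = n11$muffi
  rot[6] = 11$muffin
  rot[7] = 1$muffin1
  rot[8] = $muffin11
Sorted (with $ < everything):
  sorted[0] = $muffin11
  sorted[1] = 1$muffin1
  sorted[2] = 11$muffin
  sorted[3] = ffin11$mu
  sorted[4] = fin11$muf
  sorted[5] = in11$muff
  sorted[6] = muffin11$
  sorted[7] = n11$muffi
  sorted[8] = uffin11$m
sorted[1] = 1$muffin1

Answer: 1$muffin1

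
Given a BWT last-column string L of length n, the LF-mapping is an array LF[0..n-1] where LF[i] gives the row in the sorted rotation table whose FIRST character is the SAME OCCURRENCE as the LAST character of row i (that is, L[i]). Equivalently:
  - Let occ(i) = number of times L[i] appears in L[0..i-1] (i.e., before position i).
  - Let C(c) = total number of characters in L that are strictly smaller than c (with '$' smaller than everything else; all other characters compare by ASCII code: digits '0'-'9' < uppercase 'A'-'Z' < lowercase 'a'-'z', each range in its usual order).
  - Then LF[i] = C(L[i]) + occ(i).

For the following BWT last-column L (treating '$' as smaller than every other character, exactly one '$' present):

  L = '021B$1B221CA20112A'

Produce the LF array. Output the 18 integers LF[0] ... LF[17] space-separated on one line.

Char counts: '$':1, '0':2, '1':5, '2':5, 'A':2, 'B':2, 'C':1
C (first-col start): C('$')=0, C('0')=1, C('1')=3, C('2')=8, C('A')=13, C('B')=15, C('C')=17
L[0]='0': occ=0, LF[0]=C('0')+0=1+0=1
L[1]='2': occ=0, LF[1]=C('2')+0=8+0=8
L[2]='1': occ=0, LF[2]=C('1')+0=3+0=3
L[3]='B': occ=0, LF[3]=C('B')+0=15+0=15
L[4]='$': occ=0, LF[4]=C('$')+0=0+0=0
L[5]='1': occ=1, LF[5]=C('1')+1=3+1=4
L[6]='B': occ=1, LF[6]=C('B')+1=15+1=16
L[7]='2': occ=1, LF[7]=C('2')+1=8+1=9
L[8]='2': occ=2, LF[8]=C('2')+2=8+2=10
L[9]='1': occ=2, LF[9]=C('1')+2=3+2=5
L[10]='C': occ=0, LF[10]=C('C')+0=17+0=17
L[11]='A': occ=0, LF[11]=C('A')+0=13+0=13
L[12]='2': occ=3, LF[12]=C('2')+3=8+3=11
L[13]='0': occ=1, LF[13]=C('0')+1=1+1=2
L[14]='1': occ=3, LF[14]=C('1')+3=3+3=6
L[15]='1': occ=4, LF[15]=C('1')+4=3+4=7
L[16]='2': occ=4, LF[16]=C('2')+4=8+4=12
L[17]='A': occ=1, LF[17]=C('A')+1=13+1=14

Answer: 1 8 3 15 0 4 16 9 10 5 17 13 11 2 6 7 12 14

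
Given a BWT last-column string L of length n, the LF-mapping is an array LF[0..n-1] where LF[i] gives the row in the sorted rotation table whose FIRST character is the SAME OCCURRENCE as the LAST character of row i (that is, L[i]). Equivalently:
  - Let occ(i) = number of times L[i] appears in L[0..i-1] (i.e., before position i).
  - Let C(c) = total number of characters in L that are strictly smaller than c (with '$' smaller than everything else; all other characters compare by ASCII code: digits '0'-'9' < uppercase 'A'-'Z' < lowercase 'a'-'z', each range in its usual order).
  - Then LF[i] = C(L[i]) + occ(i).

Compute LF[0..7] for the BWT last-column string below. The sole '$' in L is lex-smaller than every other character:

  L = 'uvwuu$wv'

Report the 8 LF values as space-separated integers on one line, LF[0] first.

Char counts: '$':1, 'u':3, 'v':2, 'w':2
C (first-col start): C('$')=0, C('u')=1, C('v')=4, C('w')=6
L[0]='u': occ=0, LF[0]=C('u')+0=1+0=1
L[1]='v': occ=0, LF[1]=C('v')+0=4+0=4
L[2]='w': occ=0, LF[2]=C('w')+0=6+0=6
L[3]='u': occ=1, LF[3]=C('u')+1=1+1=2
L[4]='u': occ=2, LF[4]=C('u')+2=1+2=3
L[5]='$': occ=0, LF[5]=C('$')+0=0+0=0
L[6]='w': occ=1, LF[6]=C('w')+1=6+1=7
L[7]='v': occ=1, LF[7]=C('v')+1=4+1=5

Answer: 1 4 6 2 3 0 7 5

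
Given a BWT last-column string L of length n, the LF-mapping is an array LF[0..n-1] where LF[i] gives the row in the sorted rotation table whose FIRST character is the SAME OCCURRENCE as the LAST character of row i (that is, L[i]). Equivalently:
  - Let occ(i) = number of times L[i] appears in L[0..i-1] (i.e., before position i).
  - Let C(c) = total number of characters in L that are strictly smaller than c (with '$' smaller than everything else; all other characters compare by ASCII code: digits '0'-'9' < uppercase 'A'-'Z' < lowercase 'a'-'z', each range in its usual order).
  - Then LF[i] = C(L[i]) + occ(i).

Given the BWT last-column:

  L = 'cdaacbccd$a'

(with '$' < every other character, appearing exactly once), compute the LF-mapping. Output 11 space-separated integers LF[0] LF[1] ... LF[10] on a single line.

Char counts: '$':1, 'a':3, 'b':1, 'c':4, 'd':2
C (first-col start): C('$')=0, C('a')=1, C('b')=4, C('c')=5, C('d')=9
L[0]='c': occ=0, LF[0]=C('c')+0=5+0=5
L[1]='d': occ=0, LF[1]=C('d')+0=9+0=9
L[2]='a': occ=0, LF[2]=C('a')+0=1+0=1
L[3]='a': occ=1, LF[3]=C('a')+1=1+1=2
L[4]='c': occ=1, LF[4]=C('c')+1=5+1=6
L[5]='b': occ=0, LF[5]=C('b')+0=4+0=4
L[6]='c': occ=2, LF[6]=C('c')+2=5+2=7
L[7]='c': occ=3, LF[7]=C('c')+3=5+3=8
L[8]='d': occ=1, LF[8]=C('d')+1=9+1=10
L[9]='$': occ=0, LF[9]=C('$')+0=0+0=0
L[10]='a': occ=2, LF[10]=C('a')+2=1+2=3

Answer: 5 9 1 2 6 4 7 8 10 0 3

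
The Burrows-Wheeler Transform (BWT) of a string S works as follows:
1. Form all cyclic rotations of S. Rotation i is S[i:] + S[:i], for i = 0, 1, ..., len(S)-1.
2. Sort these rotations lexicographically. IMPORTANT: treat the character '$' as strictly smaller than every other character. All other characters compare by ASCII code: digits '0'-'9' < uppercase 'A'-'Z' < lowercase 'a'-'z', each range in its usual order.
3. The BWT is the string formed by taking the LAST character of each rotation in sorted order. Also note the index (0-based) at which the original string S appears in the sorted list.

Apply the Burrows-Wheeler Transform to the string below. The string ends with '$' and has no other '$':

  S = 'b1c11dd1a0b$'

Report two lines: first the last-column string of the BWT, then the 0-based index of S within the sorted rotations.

Answer: bacdb110$1d1
8

Derivation:
All 12 rotations (rotation i = S[i:]+S[:i]):
  rot[0] = b1c11dd1a0b$
  rot[1] = 1c11dd1a0b$b
  rot[2] = c11dd1a0b$b1
  rot[3] = 11dd1a0b$b1c
  rot[4] = 1dd1a0b$b1c1
  rot[5] = dd1a0b$b1c11
  rot[6] = d1a0b$b1c11d
  rot[7] = 1a0b$b1c11dd
  rot[8] = a0b$b1c11dd1
  rot[9] = 0b$b1c11dd1a
  rot[10] = b$b1c11dd1a0
  rot[11] = $b1c11dd1a0b
Sorted (with $ < everything):
  sorted[0] = $b1c11dd1a0b  (last char: 'b')
  sorted[1] = 0b$b1c11dd1a  (last char: 'a')
  sorted[2] = 11dd1a0b$b1c  (last char: 'c')
  sorted[3] = 1a0b$b1c11dd  (last char: 'd')
  sorted[4] = 1c11dd1a0b$b  (last char: 'b')
  sorted[5] = 1dd1a0b$b1c1  (last char: '1')
  sorted[6] = a0b$b1c11dd1  (last char: '1')
  sorted[7] = b$b1c11dd1a0  (last char: '0')
  sorted[8] = b1c11dd1a0b$  (last char: '$')
  sorted[9] = c11dd1a0b$b1  (last char: '1')
  sorted[10] = d1a0b$b1c11d  (last char: 'd')
  sorted[11] = dd1a0b$b1c11  (last char: '1')
Last column: bacdb110$1d1
Original string S is at sorted index 8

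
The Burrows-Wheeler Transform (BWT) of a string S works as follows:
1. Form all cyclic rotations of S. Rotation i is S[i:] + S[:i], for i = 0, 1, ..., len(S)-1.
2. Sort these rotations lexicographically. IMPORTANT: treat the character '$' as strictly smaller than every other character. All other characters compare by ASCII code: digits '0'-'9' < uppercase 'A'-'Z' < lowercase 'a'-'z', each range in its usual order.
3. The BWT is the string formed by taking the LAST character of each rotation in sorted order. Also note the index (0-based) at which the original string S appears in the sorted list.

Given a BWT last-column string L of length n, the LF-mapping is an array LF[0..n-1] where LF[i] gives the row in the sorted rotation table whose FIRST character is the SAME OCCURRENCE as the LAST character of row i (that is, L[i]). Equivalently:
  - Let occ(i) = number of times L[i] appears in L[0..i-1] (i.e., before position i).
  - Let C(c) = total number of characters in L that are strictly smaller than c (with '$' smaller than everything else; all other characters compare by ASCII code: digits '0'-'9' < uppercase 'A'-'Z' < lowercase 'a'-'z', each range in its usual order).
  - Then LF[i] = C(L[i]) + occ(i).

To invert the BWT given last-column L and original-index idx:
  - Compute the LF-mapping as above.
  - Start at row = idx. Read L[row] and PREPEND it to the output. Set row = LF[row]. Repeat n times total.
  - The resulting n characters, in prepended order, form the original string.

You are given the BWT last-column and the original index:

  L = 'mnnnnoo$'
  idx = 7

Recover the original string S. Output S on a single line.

LF mapping: 1 2 3 4 5 6 7 0
Walk LF starting at row 7, prepending L[row]:
  step 1: row=7, L[7]='$', prepend. Next row=LF[7]=0
  step 2: row=0, L[0]='m', prepend. Next row=LF[0]=1
  step 3: row=1, L[1]='n', prepend. Next row=LF[1]=2
  step 4: row=2, L[2]='n', prepend. Next row=LF[2]=3
  step 5: row=3, L[3]='n', prepend. Next row=LF[3]=4
  step 6: row=4, L[4]='n', prepend. Next row=LF[4]=5
  step 7: row=5, L[5]='o', prepend. Next row=LF[5]=6
  step 8: row=6, L[6]='o', prepend. Next row=LF[6]=7
Reversed output: oonnnnm$

Answer: oonnnnm$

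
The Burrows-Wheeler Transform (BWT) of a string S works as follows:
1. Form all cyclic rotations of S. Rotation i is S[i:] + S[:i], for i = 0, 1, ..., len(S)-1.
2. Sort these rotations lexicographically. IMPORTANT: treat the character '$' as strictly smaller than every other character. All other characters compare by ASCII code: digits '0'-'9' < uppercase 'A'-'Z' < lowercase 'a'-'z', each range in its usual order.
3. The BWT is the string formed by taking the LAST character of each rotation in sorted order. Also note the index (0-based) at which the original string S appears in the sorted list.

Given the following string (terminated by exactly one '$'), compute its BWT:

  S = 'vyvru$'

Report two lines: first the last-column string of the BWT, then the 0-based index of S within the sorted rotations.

Answer: uvry$v
4

Derivation:
All 6 rotations (rotation i = S[i:]+S[:i]):
  rot[0] = vyvru$
  rot[1] = yvru$v
  rot[2] = vru$vy
  rot[3] = ru$vyv
  rot[4] = u$vyvr
  rot[5] = $vyvru
Sorted (with $ < everything):
  sorted[0] = $vyvru  (last char: 'u')
  sorted[1] = ru$vyv  (last char: 'v')
  sorted[2] = u$vyvr  (last char: 'r')
  sorted[3] = vru$vy  (last char: 'y')
  sorted[4] = vyvru$  (last char: '$')
  sorted[5] = yvru$v  (last char: 'v')
Last column: uvry$v
Original string S is at sorted index 4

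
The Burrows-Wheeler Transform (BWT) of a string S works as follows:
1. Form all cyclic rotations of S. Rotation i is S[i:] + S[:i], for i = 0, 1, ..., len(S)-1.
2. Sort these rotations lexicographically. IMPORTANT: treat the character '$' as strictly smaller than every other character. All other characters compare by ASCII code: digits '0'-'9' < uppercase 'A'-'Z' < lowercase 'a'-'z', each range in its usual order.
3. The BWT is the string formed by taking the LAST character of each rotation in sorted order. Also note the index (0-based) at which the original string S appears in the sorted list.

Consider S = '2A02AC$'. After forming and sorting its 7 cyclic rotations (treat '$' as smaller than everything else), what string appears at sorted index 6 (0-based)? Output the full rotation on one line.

Answer: C$2A02A

Derivation:
All 7 rotations (rotation i = S[i:]+S[:i]):
  rot[0] = 2A02AC$
  rot[1] = A02AC$2
  rot[2] = 02AC$2A
  rot[3] = 2AC$2A0
  rot[4] = AC$2A02
  rot[5] = C$2A02A
  rot[6] = $2A02AC
Sorted (with $ < everything):
  sorted[0] = $2A02AC
  sorted[1] = 02AC$2A
  sorted[2] = 2A02AC$
  sorted[3] = 2AC$2A0
  sorted[4] = A02AC$2
  sorted[5] = AC$2A02
  sorted[6] = C$2A02A
sorted[6] = C$2A02A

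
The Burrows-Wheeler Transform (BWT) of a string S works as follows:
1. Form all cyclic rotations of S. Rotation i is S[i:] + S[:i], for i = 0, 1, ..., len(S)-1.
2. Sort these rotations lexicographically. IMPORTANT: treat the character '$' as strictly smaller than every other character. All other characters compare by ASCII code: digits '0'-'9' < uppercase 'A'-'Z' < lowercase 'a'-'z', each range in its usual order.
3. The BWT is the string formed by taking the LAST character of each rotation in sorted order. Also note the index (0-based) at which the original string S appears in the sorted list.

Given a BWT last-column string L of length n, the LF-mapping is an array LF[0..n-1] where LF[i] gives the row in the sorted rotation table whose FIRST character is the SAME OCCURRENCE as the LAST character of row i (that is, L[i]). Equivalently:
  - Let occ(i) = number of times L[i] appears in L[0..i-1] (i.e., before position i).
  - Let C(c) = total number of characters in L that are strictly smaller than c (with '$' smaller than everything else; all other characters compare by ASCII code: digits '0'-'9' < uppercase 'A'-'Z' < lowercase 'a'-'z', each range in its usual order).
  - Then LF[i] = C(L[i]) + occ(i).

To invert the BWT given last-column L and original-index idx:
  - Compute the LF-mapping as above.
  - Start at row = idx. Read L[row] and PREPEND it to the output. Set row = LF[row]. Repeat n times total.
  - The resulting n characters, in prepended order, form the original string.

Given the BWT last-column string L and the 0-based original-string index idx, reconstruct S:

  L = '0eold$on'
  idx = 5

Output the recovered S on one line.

Answer: noodle0$

Derivation:
LF mapping: 1 3 6 4 2 0 7 5
Walk LF starting at row 5, prepending L[row]:
  step 1: row=5, L[5]='$', prepend. Next row=LF[5]=0
  step 2: row=0, L[0]='0', prepend. Next row=LF[0]=1
  step 3: row=1, L[1]='e', prepend. Next row=LF[1]=3
  step 4: row=3, L[3]='l', prepend. Next row=LF[3]=4
  step 5: row=4, L[4]='d', prepend. Next row=LF[4]=2
  step 6: row=2, L[2]='o', prepend. Next row=LF[2]=6
  step 7: row=6, L[6]='o', prepend. Next row=LF[6]=7
  step 8: row=7, L[7]='n', prepend. Next row=LF[7]=5
Reversed output: noodle0$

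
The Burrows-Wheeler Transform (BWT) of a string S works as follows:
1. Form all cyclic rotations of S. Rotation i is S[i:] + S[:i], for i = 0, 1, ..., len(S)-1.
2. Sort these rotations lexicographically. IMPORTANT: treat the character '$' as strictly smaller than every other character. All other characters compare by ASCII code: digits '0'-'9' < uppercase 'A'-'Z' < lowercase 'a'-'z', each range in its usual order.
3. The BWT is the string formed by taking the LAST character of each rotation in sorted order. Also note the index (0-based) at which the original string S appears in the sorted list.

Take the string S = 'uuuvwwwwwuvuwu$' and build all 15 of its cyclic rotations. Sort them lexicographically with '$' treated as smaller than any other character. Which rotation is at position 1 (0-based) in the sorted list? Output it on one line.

Answer: u$uuuvwwwwwuvuw

Derivation:
All 15 rotations (rotation i = S[i:]+S[:i]):
  rot[0] = uuuvwwwwwuvuwu$
  rot[1] = uuvwwwwwuvuwu$u
  rot[2] = uvwwwwwuvuwu$uu
  rot[3] = vwwwwwuvuwu$uuu
  rot[4] = wwwwwuvuwu$uuuv
  rot[5] = wwwwuvuwu$uuuvw
  rot[6] = wwwuvuwu$uuuvww
  rot[7] = wwuvuwu$uuuvwww
  rot[8] = wuvuwu$uuuvwwww
  rot[9] = uvuwu$uuuvwwwww
  rot[10] = vuwu$uuuvwwwwwu
  rot[11] = uwu$uuuvwwwwwuv
  rot[12] = wu$uuuvwwwwwuvu
  rot[13] = u$uuuvwwwwwuvuw
  rot[14] = $uuuvwwwwwuvuwu
Sorted (with $ < everything):
  sorted[0] = $uuuvwwwwwuvuwu
  sorted[1] = u$uuuvwwwwwuvuw
  sorted[2] = uuuvwwwwwuvuwu$
  sorted[3] = uuvwwwwwuvuwu$u
  sorted[4] = uvuwu$uuuvwwwww
  sorted[5] = uvwwwwwuvuwu$uu
  sorted[6] = uwu$uuuvwwwwwuv
  sorted[7] = vuwu$uuuvwwwwwu
  sorted[8] = vwwwwwuvuwu$uuu
  sorted[9] = wu$uuuvwwwwwuvu
  sorted[10] = wuvuwu$uuuvwwww
  sorted[11] = wwuvuwu$uuuvwww
  sorted[12] = wwwuvuwu$uuuvww
  sorted[13] = wwwwuvuwu$uuuvw
  sorted[14] = wwwwwuvuwu$uuuv
sorted[1] = u$uuuvwwwwwuvuw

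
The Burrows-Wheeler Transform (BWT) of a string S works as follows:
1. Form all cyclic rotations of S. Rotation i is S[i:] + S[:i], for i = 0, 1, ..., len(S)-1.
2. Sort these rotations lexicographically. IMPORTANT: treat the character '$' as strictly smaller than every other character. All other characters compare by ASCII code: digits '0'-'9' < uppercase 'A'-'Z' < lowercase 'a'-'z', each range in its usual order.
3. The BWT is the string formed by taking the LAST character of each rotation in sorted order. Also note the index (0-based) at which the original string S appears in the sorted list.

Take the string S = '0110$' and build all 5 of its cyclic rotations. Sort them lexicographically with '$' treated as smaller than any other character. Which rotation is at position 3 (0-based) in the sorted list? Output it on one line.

Answer: 10$01

Derivation:
All 5 rotations (rotation i = S[i:]+S[:i]):
  rot[0] = 0110$
  rot[1] = 110$0
  rot[2] = 10$01
  rot[3] = 0$011
  rot[4] = $0110
Sorted (with $ < everything):
  sorted[0] = $0110
  sorted[1] = 0$011
  sorted[2] = 0110$
  sorted[3] = 10$01
  sorted[4] = 110$0
sorted[3] = 10$01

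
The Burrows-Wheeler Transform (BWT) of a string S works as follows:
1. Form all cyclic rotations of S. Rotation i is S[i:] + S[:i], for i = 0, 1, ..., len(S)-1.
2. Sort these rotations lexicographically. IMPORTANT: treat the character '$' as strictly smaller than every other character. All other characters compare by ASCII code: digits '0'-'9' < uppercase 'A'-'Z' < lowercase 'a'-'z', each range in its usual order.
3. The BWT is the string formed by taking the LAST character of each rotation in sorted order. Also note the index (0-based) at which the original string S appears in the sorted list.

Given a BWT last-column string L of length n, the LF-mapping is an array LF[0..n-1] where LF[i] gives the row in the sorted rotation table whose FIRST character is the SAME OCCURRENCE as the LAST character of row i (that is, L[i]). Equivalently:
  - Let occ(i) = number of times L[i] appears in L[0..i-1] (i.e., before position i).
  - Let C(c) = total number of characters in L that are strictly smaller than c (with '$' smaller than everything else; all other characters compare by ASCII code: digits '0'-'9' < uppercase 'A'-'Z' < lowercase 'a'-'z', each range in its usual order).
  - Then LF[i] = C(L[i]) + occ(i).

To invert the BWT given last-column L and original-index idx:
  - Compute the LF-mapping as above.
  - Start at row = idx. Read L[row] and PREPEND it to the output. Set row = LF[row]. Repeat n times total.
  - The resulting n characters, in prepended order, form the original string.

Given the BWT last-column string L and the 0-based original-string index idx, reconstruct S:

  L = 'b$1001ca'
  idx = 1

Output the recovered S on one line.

Answer: 0101acb$

Derivation:
LF mapping: 6 0 3 1 2 4 7 5
Walk LF starting at row 1, prepending L[row]:
  step 1: row=1, L[1]='$', prepend. Next row=LF[1]=0
  step 2: row=0, L[0]='b', prepend. Next row=LF[0]=6
  step 3: row=6, L[6]='c', prepend. Next row=LF[6]=7
  step 4: row=7, L[7]='a', prepend. Next row=LF[7]=5
  step 5: row=5, L[5]='1', prepend. Next row=LF[5]=4
  step 6: row=4, L[4]='0', prepend. Next row=LF[4]=2
  step 7: row=2, L[2]='1', prepend. Next row=LF[2]=3
  step 8: row=3, L[3]='0', prepend. Next row=LF[3]=1
Reversed output: 0101acb$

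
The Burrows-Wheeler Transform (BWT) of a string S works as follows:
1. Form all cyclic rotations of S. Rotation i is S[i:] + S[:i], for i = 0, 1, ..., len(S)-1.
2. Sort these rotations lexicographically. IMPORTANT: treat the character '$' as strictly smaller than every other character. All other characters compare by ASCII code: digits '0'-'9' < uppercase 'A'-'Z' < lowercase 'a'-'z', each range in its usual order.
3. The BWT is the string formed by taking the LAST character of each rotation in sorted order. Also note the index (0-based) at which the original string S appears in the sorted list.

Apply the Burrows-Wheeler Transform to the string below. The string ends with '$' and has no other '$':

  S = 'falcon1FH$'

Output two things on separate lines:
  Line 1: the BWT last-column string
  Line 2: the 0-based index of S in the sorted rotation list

All 10 rotations (rotation i = S[i:]+S[:i]):
  rot[0] = falcon1FH$
  rot[1] = alcon1FH$f
  rot[2] = lcon1FH$fa
  rot[3] = con1FH$fal
  rot[4] = on1FH$falc
  rot[5] = n1FH$falco
  rot[6] = 1FH$falcon
  rot[7] = FH$falcon1
  rot[8] = H$falcon1F
  rot[9] = $falcon1FH
Sorted (with $ < everything):
  sorted[0] = $falcon1FH  (last char: 'H')
  sorted[1] = 1FH$falcon  (last char: 'n')
  sorted[2] = FH$falcon1  (last char: '1')
  sorted[3] = H$falcon1F  (last char: 'F')
  sorted[4] = alcon1FH$f  (last char: 'f')
  sorted[5] = con1FH$fal  (last char: 'l')
  sorted[6] = falcon1FH$  (last char: '$')
  sorted[7] = lcon1FH$fa  (last char: 'a')
  sorted[8] = n1FH$falco  (last char: 'o')
  sorted[9] = on1FH$falc  (last char: 'c')
Last column: Hn1Ffl$aoc
Original string S is at sorted index 6

Answer: Hn1Ffl$aoc
6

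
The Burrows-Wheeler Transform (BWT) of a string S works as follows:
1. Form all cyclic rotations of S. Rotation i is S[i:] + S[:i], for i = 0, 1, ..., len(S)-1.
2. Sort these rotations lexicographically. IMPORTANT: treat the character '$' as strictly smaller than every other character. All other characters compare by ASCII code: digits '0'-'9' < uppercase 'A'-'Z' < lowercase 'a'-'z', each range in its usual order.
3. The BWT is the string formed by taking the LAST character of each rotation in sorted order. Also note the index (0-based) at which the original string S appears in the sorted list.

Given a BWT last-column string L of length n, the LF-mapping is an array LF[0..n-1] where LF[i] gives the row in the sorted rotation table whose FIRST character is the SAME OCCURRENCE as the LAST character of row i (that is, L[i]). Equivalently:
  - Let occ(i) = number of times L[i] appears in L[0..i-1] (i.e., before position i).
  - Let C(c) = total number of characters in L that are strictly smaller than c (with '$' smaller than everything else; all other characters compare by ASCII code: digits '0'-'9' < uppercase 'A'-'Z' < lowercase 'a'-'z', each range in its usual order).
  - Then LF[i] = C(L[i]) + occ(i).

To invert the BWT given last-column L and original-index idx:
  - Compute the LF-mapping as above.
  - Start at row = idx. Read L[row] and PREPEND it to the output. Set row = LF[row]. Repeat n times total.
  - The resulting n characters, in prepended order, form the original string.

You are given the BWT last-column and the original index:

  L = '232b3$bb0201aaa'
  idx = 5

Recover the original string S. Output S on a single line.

LF mapping: 4 7 5 12 8 0 13 14 1 6 2 3 9 10 11
Walk LF starting at row 5, prepending L[row]:
  step 1: row=5, L[5]='$', prepend. Next row=LF[5]=0
  step 2: row=0, L[0]='2', prepend. Next row=LF[0]=4
  step 3: row=4, L[4]='3', prepend. Next row=LF[4]=8
  step 4: row=8, L[8]='0', prepend. Next row=LF[8]=1
  step 5: row=1, L[1]='3', prepend. Next row=LF[1]=7
  step 6: row=7, L[7]='b', prepend. Next row=LF[7]=14
  step 7: row=14, L[14]='a', prepend. Next row=LF[14]=11
  step 8: row=11, L[11]='1', prepend. Next row=LF[11]=3
  step 9: row=3, L[3]='b', prepend. Next row=LF[3]=12
  step 10: row=12, L[12]='a', prepend. Next row=LF[12]=9
  step 11: row=9, L[9]='2', prepend. Next row=LF[9]=6
  step 12: row=6, L[6]='b', prepend. Next row=LF[6]=13
  step 13: row=13, L[13]='a', prepend. Next row=LF[13]=10
  step 14: row=10, L[10]='0', prepend. Next row=LF[10]=2
  step 15: row=2, L[2]='2', prepend. Next row=LF[2]=5
Reversed output: 20ab2ab1ab3032$

Answer: 20ab2ab1ab3032$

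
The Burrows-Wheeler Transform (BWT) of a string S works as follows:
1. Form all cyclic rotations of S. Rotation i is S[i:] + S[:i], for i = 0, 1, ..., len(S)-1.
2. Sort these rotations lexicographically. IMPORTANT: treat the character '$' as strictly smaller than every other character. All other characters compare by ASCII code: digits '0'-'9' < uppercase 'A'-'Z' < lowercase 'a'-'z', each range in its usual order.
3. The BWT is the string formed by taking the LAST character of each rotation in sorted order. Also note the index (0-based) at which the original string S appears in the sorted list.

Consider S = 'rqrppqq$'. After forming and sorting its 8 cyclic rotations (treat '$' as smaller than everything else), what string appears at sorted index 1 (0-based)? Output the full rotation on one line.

Answer: ppqq$rqr

Derivation:
All 8 rotations (rotation i = S[i:]+S[:i]):
  rot[0] = rqrppqq$
  rot[1] = qrppqq$r
  rot[2] = rppqq$rq
  rot[3] = ppqq$rqr
  rot[4] = pqq$rqrp
  rot[5] = qq$rqrpp
  rot[6] = q$rqrppq
  rot[7] = $rqrppqq
Sorted (with $ < everything):
  sorted[0] = $rqrppqq
  sorted[1] = ppqq$rqr
  sorted[2] = pqq$rqrp
  sorted[3] = q$rqrppq
  sorted[4] = qq$rqrpp
  sorted[5] = qrppqq$r
  sorted[6] = rppqq$rq
  sorted[7] = rqrppqq$
sorted[1] = ppqq$rqr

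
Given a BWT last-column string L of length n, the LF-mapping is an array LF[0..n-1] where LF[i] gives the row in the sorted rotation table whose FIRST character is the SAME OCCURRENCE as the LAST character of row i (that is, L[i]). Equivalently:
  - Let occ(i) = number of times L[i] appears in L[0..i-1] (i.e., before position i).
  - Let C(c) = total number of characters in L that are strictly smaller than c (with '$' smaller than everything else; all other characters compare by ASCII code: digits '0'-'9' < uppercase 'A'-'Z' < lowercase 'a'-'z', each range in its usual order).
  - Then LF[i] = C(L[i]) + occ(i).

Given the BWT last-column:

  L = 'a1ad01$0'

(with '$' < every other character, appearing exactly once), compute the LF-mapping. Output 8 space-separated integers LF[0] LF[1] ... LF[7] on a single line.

Answer: 5 3 6 7 1 4 0 2

Derivation:
Char counts: '$':1, '0':2, '1':2, 'a':2, 'd':1
C (first-col start): C('$')=0, C('0')=1, C('1')=3, C('a')=5, C('d')=7
L[0]='a': occ=0, LF[0]=C('a')+0=5+0=5
L[1]='1': occ=0, LF[1]=C('1')+0=3+0=3
L[2]='a': occ=1, LF[2]=C('a')+1=5+1=6
L[3]='d': occ=0, LF[3]=C('d')+0=7+0=7
L[4]='0': occ=0, LF[4]=C('0')+0=1+0=1
L[5]='1': occ=1, LF[5]=C('1')+1=3+1=4
L[6]='$': occ=0, LF[6]=C('$')+0=0+0=0
L[7]='0': occ=1, LF[7]=C('0')+1=1+1=2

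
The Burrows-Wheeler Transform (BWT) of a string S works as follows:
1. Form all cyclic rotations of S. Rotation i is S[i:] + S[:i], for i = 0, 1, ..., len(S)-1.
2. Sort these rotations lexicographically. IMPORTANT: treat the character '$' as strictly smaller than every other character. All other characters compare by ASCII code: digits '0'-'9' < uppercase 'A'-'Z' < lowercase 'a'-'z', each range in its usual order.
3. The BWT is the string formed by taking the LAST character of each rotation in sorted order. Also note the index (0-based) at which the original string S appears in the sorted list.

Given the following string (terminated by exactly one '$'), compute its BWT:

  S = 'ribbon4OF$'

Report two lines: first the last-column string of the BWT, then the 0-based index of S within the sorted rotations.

All 10 rotations (rotation i = S[i:]+S[:i]):
  rot[0] = ribbon4OF$
  rot[1] = ibbon4OF$r
  rot[2] = bbon4OF$ri
  rot[3] = bon4OF$rib
  rot[4] = on4OF$ribb
  rot[5] = n4OF$ribbo
  rot[6] = 4OF$ribbon
  rot[7] = OF$ribbon4
  rot[8] = F$ribbon4O
  rot[9] = $ribbon4OF
Sorted (with $ < everything):
  sorted[0] = $ribbon4OF  (last char: 'F')
  sorted[1] = 4OF$ribbon  (last char: 'n')
  sorted[2] = F$ribbon4O  (last char: 'O')
  sorted[3] = OF$ribbon4  (last char: '4')
  sorted[4] = bbon4OF$ri  (last char: 'i')
  sorted[5] = bon4OF$rib  (last char: 'b')
  sorted[6] = ibbon4OF$r  (last char: 'r')
  sorted[7] = n4OF$ribbo  (last char: 'o')
  sorted[8] = on4OF$ribb  (last char: 'b')
  sorted[9] = ribbon4OF$  (last char: '$')
Last column: FnO4ibrob$
Original string S is at sorted index 9

Answer: FnO4ibrob$
9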